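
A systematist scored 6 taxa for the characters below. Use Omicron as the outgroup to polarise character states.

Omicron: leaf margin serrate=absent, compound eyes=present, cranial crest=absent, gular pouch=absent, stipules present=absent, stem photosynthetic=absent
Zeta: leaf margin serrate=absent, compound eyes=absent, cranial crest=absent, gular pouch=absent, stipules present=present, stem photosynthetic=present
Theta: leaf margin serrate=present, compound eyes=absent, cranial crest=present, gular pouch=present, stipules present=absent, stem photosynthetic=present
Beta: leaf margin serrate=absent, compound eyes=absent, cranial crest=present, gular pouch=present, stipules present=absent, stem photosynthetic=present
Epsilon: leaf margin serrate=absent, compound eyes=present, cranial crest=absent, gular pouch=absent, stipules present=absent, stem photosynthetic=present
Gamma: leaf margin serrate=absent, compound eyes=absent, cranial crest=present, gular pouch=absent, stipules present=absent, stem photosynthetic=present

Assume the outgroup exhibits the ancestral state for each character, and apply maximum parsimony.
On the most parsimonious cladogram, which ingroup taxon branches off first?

Epsilon

Character polarity is set by the outgroup: the derived state is whichever differs from the outgroup's state, so for compound eyes the derived state is 'absent', and for the remaining characters it is 'present'.
leaf margin serrate (derived state 'present') is unique to Theta (autapomorphy; uninformative for grouping).
compound eyes (derived state 'absent') is shared by Beta, Gamma, Theta, and Zeta — a synapomorphy uniting that clade.
Only Beta, Gamma, and Theta show the derived state 'present' for cranial crest, supporting them as a clade.
Only Beta and Theta show the derived state 'present' for gular pouch, supporting them as a clade.
stipules present: derived state 'present' in Zeta only — an autapomorphy, so it tells us nothing about relationships among taxa.
All ingroup taxa share the derived state 'present' for stem photosynthetic; it defines the ingroup but does not resolve relationships within it.
Most parsimonious ingroup topology: ((Zeta,((Theta,Beta),Gamma)),Epsilon).
Epsilon is sister to the clade containing all other ingroup taxa, so it is the earliest-diverging (most basal) ingroup lineage.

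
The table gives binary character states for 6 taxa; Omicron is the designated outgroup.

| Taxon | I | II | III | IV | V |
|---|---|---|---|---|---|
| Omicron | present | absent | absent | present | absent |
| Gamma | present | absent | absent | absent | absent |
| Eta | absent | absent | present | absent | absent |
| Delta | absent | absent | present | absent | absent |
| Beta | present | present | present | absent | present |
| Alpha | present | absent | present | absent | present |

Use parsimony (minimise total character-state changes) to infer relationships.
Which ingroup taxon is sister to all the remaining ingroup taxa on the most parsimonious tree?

Gamma

Character polarity is set by the outgroup: the derived state is whichever differs from the outgroup's state, so for I, IV the derived state is 'absent', and for the remaining characters it is 'present'.
I (derived state 'absent') is shared by Delta and Eta — a synapomorphy uniting that clade.
II (derived state 'present') is unique to Beta (autapomorphy; uninformative for grouping).
Only Alpha, Beta, Delta, and Eta show the derived state 'present' for III, supporting them as a clade.
IV (derived state 'absent') is shared by all ingroup taxa — unites the whole ingroup.
V (derived state 'present') is shared by Alpha and Beta — a synapomorphy uniting that clade.
Most parsimonious ingroup topology: (Gamma,((Eta,Delta),(Beta,Alpha))).
Gamma is sister to the clade containing all other ingroup taxa, so it is the earliest-diverging (most basal) ingroup lineage.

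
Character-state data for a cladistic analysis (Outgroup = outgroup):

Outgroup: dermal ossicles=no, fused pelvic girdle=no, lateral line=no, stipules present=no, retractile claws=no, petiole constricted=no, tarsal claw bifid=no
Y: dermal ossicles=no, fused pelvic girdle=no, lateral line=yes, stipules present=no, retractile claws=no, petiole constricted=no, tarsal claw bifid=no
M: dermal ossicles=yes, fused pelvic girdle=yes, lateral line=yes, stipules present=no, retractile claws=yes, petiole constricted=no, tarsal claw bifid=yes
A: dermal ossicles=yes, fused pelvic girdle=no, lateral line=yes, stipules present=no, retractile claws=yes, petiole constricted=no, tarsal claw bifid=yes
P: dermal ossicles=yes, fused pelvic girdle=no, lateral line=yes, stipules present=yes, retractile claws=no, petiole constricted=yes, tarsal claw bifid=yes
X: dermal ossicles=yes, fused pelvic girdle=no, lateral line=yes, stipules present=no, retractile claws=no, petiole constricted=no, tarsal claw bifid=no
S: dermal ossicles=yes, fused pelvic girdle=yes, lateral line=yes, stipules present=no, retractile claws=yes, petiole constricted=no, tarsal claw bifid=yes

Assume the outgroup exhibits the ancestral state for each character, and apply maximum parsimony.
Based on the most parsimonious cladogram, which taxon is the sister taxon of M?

S

The outgroup has state 'no' for every character, so 'yes' is the derived state throughout.
dermal ossicles: derived state 'yes' in A, M, P, S, and X only — synapomorphy for {A, M, P, S, X}.
fused pelvic girdle (derived state 'yes') is shared by M and S — a synapomorphy uniting that clade.
lateral line (derived state 'yes') is shared by all ingroup taxa — unites the whole ingroup.
stipules present: derived state 'yes' in P only — an autapomorphy, so it tells us nothing about relationships among taxa.
retractile claws (derived state 'yes') is shared by A, M, and S — a synapomorphy uniting that clade.
petiole constricted (derived state 'yes') is unique to P (autapomorphy; uninformative for grouping).
tarsal claw bifid (derived state 'yes') is shared by A, M, P, and S — a synapomorphy uniting that clade.
Most parsimonious ingroup topology: (Y,((((M,S),A),P),X)).
M and S form a cherry on this tree, so they are sister taxa.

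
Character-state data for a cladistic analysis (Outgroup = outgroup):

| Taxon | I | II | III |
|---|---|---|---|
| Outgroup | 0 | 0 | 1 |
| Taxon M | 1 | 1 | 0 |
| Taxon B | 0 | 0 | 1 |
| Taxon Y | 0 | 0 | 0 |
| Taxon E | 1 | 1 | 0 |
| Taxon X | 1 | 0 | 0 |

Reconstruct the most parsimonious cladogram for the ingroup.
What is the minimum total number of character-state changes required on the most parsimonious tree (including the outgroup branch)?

3

Character polarity is set by the outgroup: the derived state is whichever differs from the outgroup's state, so for III the derived state is '0', and for the remaining characters it is '1'.
I (derived state '1') is shared by Taxon E, Taxon M, and Taxon X — a synapomorphy uniting that clade.
II: derived state '1' in Taxon E and Taxon M only — synapomorphy for {Taxon E, Taxon M}.
III (derived state '0') is shared by Taxon E, Taxon M, Taxon X, and Taxon Y — a synapomorphy uniting that clade.
Most parsimonious ingroup topology: ((((Taxon M,Taxon E),Taxon X),Taxon Y),Taxon B).
Changes per character on this tree: I: 1; II: 1; III: 1.
Total = 3.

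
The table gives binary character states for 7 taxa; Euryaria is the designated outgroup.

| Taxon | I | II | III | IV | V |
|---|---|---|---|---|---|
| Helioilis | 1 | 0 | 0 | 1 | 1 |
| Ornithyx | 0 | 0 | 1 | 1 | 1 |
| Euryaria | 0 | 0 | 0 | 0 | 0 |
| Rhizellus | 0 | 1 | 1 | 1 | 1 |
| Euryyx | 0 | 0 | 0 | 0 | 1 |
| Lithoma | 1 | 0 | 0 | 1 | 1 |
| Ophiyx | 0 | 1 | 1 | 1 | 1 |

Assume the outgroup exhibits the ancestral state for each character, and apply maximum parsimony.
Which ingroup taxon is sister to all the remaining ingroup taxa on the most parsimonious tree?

Euryyx

The outgroup has state '0' for every character, so '1' is the derived state throughout.
I (derived state '1') is shared by Helioilis and Lithoma — a synapomorphy uniting that clade.
II (derived state '1') is shared by Ophiyx and Rhizellus — a synapomorphy uniting that clade.
Only Ophiyx, Ornithyx, and Rhizellus show the derived state '1' for III, supporting them as a clade.
Only Helioilis, Lithoma, Ophiyx, Ornithyx, and Rhizellus show the derived state '1' for IV, supporting them as a clade.
V (derived state '1') is shared by all ingroup taxa — unites the whole ingroup.
Most parsimonious ingroup topology: ((((Rhizellus,Ophiyx),Ornithyx),(Helioilis,Lithoma)),Euryyx).
Euryyx is sister to the clade containing all other ingroup taxa, so it is the earliest-diverging (most basal) ingroup lineage.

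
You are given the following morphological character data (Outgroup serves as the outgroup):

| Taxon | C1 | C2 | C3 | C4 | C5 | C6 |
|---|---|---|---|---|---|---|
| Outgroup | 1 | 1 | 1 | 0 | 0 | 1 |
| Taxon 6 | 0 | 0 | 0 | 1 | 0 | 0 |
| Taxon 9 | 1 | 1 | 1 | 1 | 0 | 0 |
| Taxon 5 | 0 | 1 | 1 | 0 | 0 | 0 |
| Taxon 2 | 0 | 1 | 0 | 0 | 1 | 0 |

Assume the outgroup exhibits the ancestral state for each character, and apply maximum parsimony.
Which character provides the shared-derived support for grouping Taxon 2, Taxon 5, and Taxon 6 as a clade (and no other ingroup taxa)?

Character polarity is set by the outgroup: the derived state is whichever differs from the outgroup's state, so for C1, C2, C3, C6 the derived state is '0', and for the remaining characters it is '1'.
C1: derived state '0' in Taxon 2, Taxon 5, and Taxon 6 only — synapomorphy for {Taxon 2, Taxon 5, Taxon 6}.
C2: derived state '0' in Taxon 6 only — an autapomorphy, so it tells us nothing about relationships among taxa.
C3: derived state '0' in Taxon 2 and Taxon 6 only — synapomorphy for {Taxon 2, Taxon 6}.
C4 (state '1') occurs in Taxon 6 and Taxon 9 but conflicts with the nesting implied by the other characters — most parsimoniously interpreted as homoplasy.
C5: derived state '1' in Taxon 2 only — an autapomorphy, so it tells us nothing about relationships among taxa.
All ingroup taxa share the derived state '0' for C6; it defines the ingroup but does not resolve relationships within it.
Most parsimonious ingroup topology: (((Taxon 6,Taxon 2),Taxon 5),Taxon 9).
The clade {Taxon 2, Taxon 5, Taxon 6} is supported by C1: its derived state '0' occurs in exactly those taxa and in no other taxon (including the outgroup).

C1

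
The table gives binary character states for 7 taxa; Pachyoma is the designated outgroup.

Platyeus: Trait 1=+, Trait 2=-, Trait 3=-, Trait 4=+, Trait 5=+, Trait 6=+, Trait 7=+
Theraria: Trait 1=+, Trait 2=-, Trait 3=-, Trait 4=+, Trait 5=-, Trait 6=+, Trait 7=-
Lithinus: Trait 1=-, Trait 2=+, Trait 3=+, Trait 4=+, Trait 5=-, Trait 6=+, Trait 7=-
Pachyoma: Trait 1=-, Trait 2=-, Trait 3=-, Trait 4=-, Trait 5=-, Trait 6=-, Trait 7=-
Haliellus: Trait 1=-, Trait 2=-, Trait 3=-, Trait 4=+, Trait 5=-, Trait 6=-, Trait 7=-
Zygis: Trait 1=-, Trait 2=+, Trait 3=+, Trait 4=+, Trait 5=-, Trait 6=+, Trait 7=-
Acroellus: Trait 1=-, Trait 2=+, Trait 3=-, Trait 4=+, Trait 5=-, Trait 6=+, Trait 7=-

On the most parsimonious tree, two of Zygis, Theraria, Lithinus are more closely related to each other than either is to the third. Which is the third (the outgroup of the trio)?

Theraria

The outgroup has state '-' for every character, so '+' is the derived state throughout.
Trait 1 (derived state '+') is shared by Platyeus and Theraria — a synapomorphy uniting that clade.
Only Acroellus, Lithinus, and Zygis show the derived state '+' for Trait 2, supporting them as a clade.
Trait 3: derived state '+' in Lithinus and Zygis only — synapomorphy for {Lithinus, Zygis}.
Trait 4 (derived state '+') is shared by all ingroup taxa — unites the whole ingroup.
Trait 5: derived state '+' in Platyeus only — an autapomorphy, so it tells us nothing about relationships among taxa.
Trait 6: derived state '+' in Acroellus, Lithinus, Platyeus, Theraria, and Zygis only — synapomorphy for {Acroellus, Lithinus, Platyeus, Theraria, Zygis}.
Trait 7: derived state '+' in Platyeus only — an autapomorphy, so it tells us nothing about relationships among taxa.
Most parsimonious ingroup topology: ((((Zygis,Lithinus),Acroellus),(Platyeus,Theraria)),Haliellus).
Lithinus and Zygis share a more recent common ancestor with each other than either does with Theraria, so Theraria is the least closely related of the three.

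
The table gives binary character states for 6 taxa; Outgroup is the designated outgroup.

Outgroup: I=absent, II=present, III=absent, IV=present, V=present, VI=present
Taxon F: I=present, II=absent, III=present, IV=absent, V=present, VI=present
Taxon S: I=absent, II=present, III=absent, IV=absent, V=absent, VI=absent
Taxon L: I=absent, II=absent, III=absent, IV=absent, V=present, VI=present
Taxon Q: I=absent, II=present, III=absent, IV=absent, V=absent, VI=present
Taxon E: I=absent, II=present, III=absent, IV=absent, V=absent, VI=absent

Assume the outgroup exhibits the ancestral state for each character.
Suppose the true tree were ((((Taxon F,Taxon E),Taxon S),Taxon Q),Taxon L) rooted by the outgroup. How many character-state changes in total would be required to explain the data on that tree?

Map each character onto ((((Taxon F,Taxon E),Taxon S),Taxon Q),Taxon L) (rooted by Outgroup) and count the minimum state changes it requires (Fitch parsimony):
I: 1; II: 2; III: 1; IV: 1; V: 2; VI: 2.
Total tree length = 9.

9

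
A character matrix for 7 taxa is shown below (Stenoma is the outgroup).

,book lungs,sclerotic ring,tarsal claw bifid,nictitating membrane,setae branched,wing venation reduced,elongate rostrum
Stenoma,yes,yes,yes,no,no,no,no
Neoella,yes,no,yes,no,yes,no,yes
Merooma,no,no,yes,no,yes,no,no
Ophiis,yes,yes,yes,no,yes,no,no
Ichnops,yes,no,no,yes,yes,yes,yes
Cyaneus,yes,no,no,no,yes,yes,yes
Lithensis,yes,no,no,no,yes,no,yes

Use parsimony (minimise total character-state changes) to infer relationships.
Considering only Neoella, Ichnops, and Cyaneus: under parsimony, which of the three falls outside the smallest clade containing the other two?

Character polarity is set by the outgroup: the derived state is whichever differs from the outgroup's state, so for book lungs, sclerotic ring, tarsal claw bifid the derived state is 'no', and for the remaining characters it is 'yes'.
book lungs (derived state 'no') is unique to Merooma (autapomorphy; uninformative for grouping).
sclerotic ring (derived state 'no') is shared by Cyaneus, Ichnops, Lithensis, Merooma, and Neoella — a synapomorphy uniting that clade.
tarsal claw bifid: derived state 'no' in Cyaneus, Ichnops, and Lithensis only — synapomorphy for {Cyaneus, Ichnops, Lithensis}.
nictitating membrane (derived state 'yes') is unique to Ichnops (autapomorphy; uninformative for grouping).
All ingroup taxa share the derived state 'yes' for setae branched; it defines the ingroup but does not resolve relationships within it.
wing venation reduced (derived state 'yes') is shared by Cyaneus and Ichnops — a synapomorphy uniting that clade.
elongate rostrum (derived state 'yes') is shared by Cyaneus, Ichnops, Lithensis, and Neoella — a synapomorphy uniting that clade.
Most parsimonious ingroup topology: (((Neoella,((Ichnops,Cyaneus),Lithensis)),Merooma),Ophiis).
Ichnops and Cyaneus share a more recent common ancestor with each other than either does with Neoella, so Neoella is the least closely related of the three.

Neoella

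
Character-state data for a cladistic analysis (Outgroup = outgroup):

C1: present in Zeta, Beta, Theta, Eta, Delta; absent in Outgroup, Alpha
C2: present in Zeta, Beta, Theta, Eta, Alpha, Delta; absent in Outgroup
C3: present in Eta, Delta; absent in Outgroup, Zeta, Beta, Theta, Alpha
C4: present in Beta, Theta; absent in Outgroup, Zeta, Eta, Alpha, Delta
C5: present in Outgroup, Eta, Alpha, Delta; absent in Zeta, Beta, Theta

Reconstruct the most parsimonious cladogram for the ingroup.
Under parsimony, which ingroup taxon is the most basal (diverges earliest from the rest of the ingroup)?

Character polarity is set by the outgroup: the derived state is whichever differs from the outgroup's state, so for C5 the derived state is 'absent', and for the remaining characters it is 'present'.
C1 (derived state 'present') is shared by Beta, Delta, Eta, Theta, and Zeta — a synapomorphy uniting that clade.
All ingroup taxa share the derived state 'present' for C2; it defines the ingroup but does not resolve relationships within it.
C3 (derived state 'present') is shared by Delta and Eta — a synapomorphy uniting that clade.
Only Beta and Theta show the derived state 'present' for C4, supporting them as a clade.
Only Beta, Theta, and Zeta show the derived state 'absent' for C5, supporting them as a clade.
Most parsimonious ingroup topology: (((Zeta,(Beta,Theta)),(Eta,Delta)),Alpha).
Alpha is sister to the clade containing all other ingroup taxa, so it is the earliest-diverging (most basal) ingroup lineage.

Alpha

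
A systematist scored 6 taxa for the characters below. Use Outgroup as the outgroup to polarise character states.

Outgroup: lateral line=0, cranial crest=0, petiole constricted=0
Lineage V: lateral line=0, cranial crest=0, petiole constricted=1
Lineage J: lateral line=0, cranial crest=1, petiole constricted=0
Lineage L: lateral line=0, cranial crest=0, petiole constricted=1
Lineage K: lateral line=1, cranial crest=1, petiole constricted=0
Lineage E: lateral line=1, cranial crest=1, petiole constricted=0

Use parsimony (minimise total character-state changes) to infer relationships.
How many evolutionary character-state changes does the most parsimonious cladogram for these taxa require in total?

The outgroup has state '0' for every character, so '1' is the derived state throughout.
lateral line (derived state '1') is shared by Lineage E and Lineage K — a synapomorphy uniting that clade.
Only Lineage E, Lineage J, and Lineage K show the derived state '1' for cranial crest, supporting them as a clade.
Only Lineage L and Lineage V show the derived state '1' for petiole constricted, supporting them as a clade.
Most parsimonious ingroup topology: ((Lineage V,Lineage L),(Lineage J,(Lineage K,Lineage E))).
Changes per character on this tree: lateral line: 1; cranial crest: 1; petiole constricted: 1.
Total = 3.

3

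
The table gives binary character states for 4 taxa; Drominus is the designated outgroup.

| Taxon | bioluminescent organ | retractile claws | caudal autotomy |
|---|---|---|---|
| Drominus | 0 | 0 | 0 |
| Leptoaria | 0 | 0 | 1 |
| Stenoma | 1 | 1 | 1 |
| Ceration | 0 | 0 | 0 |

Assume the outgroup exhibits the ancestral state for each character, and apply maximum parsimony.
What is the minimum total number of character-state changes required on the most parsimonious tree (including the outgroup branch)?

The outgroup has state '0' for every character, so '1' is the derived state throughout.
bioluminescent organ: derived state '1' in Stenoma only — an autapomorphy, so it tells us nothing about relationships among taxa.
retractile claws (derived state '1') is unique to Stenoma (autapomorphy; uninformative for grouping).
caudal autotomy: derived state '1' in Leptoaria and Stenoma only — synapomorphy for {Leptoaria, Stenoma}.
Most parsimonious ingroup topology: ((Leptoaria,Stenoma),Ceration).
Changes per character on this tree: bioluminescent organ: 1; retractile claws: 1; caudal autotomy: 1.
Total = 3.

3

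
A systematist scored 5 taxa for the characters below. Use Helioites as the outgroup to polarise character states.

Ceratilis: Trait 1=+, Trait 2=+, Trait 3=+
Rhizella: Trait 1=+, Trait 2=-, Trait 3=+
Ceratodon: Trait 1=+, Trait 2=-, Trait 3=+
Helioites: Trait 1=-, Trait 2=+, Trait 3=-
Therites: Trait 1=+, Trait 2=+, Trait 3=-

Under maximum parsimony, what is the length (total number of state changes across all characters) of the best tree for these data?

3

Character polarity is set by the outgroup: the derived state is whichever differs from the outgroup's state, so for Trait 2 the derived state is '-', and for the remaining characters it is '+'.
Trait 1 (derived state '+') is shared by all ingroup taxa — unites the whole ingroup.
Trait 2: derived state '-' in Ceratodon and Rhizella only — synapomorphy for {Ceratodon, Rhizella}.
Only Ceratilis, Ceratodon, and Rhizella show the derived state '+' for Trait 3, supporting them as a clade.
Most parsimonious ingroup topology: (Therites,((Ceratodon,Rhizella),Ceratilis)).
Changes per character on this tree: Trait 1: 1; Trait 2: 1; Trait 3: 1.
Total = 3.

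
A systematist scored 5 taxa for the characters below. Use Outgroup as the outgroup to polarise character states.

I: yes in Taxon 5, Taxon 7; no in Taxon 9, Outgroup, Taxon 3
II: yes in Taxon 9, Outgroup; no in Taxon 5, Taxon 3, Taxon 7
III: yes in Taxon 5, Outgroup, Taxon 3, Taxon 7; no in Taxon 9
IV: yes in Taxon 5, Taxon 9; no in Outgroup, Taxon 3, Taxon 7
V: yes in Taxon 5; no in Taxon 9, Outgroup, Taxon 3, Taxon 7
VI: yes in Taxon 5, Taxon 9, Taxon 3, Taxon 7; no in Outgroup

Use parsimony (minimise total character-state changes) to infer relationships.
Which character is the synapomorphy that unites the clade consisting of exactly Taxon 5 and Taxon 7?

I

Character polarity is set by the outgroup: the derived state is whichever differs from the outgroup's state, so for II, III the derived state is 'no', and for the remaining characters it is 'yes'.
I (derived state 'yes') is shared by Taxon 5 and Taxon 7 — a synapomorphy uniting that clade.
II: derived state 'no' in Taxon 3, Taxon 5, and Taxon 7 only — synapomorphy for {Taxon 3, Taxon 5, Taxon 7}.
III (derived state 'no') is unique to Taxon 9 (autapomorphy; uninformative for grouping).
IV groups Taxon 5 and Taxon 9, which is incompatible with the clades supported by the remaining characters; treating it as convergent (homoplasy) costs fewer steps than any alternative tree.
V (derived state 'yes') is unique to Taxon 5 (autapomorphy; uninformative for grouping).
All ingroup taxa share the derived state 'yes' for VI; it defines the ingroup but does not resolve relationships within it.
Most parsimonious ingroup topology: (Taxon 9,((Taxon 5,Taxon 7),Taxon 3)).
The clade {Taxon 5, Taxon 7} is supported by I: its derived state 'yes' occurs in exactly those taxa and in no other taxon (including the outgroup).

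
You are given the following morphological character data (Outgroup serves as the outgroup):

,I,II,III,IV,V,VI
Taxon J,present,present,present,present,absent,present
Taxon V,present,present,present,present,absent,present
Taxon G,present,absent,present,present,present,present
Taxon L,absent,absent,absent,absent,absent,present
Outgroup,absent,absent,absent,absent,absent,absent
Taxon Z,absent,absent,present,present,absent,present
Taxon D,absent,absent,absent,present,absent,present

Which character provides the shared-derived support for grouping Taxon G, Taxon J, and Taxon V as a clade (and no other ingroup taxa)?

I

The outgroup has state 'absent' for every character, so 'present' is the derived state throughout.
I: derived state 'present' in Taxon G, Taxon J, and Taxon V only — synapomorphy for {Taxon G, Taxon J, Taxon V}.
II: derived state 'present' in Taxon J and Taxon V only — synapomorphy for {Taxon J, Taxon V}.
III (derived state 'present') is shared by Taxon G, Taxon J, Taxon V, and Taxon Z — a synapomorphy uniting that clade.
IV (derived state 'present') is shared by Taxon D, Taxon G, Taxon J, Taxon V, and Taxon Z — a synapomorphy uniting that clade.
V (derived state 'present') is unique to Taxon G (autapomorphy; uninformative for grouping).
All ingroup taxa share the derived state 'present' for VI; it defines the ingroup but does not resolve relationships within it.
Most parsimonious ingroup topology: (((((Taxon J,Taxon V),Taxon G),Taxon Z),Taxon D),Taxon L).
The clade {Taxon G, Taxon J, Taxon V} is supported by I: its derived state 'present' occurs in exactly those taxa and in no other taxon (including the outgroup).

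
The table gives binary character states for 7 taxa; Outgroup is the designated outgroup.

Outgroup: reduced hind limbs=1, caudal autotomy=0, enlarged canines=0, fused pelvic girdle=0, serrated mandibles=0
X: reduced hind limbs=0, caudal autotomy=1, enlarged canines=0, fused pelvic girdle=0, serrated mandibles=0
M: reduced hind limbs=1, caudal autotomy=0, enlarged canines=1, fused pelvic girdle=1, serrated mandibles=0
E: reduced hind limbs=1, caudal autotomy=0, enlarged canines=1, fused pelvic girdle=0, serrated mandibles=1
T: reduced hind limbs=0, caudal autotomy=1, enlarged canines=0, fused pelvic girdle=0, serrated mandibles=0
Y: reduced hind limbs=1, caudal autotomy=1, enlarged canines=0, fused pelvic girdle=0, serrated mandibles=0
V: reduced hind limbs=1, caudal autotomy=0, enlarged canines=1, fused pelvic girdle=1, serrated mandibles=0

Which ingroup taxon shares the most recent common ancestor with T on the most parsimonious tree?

X

Character polarity is set by the outgroup: the derived state is whichever differs from the outgroup's state, so for reduced hind limbs the derived state is '0', and for the remaining characters it is '1'.
reduced hind limbs: derived state '0' in T and X only — synapomorphy for {T, X}.
Only T, X, and Y show the derived state '1' for caudal autotomy, supporting them as a clade.
enlarged canines (derived state '1') is shared by E, M, and V — a synapomorphy uniting that clade.
Only M and V show the derived state '1' for fused pelvic girdle, supporting them as a clade.
serrated mandibles: derived state '1' in E only — an autapomorphy, so it tells us nothing about relationships among taxa.
Most parsimonious ingroup topology: (((X,T),Y),((M,V),E)).
T and X form a cherry on this tree, so they are sister taxa.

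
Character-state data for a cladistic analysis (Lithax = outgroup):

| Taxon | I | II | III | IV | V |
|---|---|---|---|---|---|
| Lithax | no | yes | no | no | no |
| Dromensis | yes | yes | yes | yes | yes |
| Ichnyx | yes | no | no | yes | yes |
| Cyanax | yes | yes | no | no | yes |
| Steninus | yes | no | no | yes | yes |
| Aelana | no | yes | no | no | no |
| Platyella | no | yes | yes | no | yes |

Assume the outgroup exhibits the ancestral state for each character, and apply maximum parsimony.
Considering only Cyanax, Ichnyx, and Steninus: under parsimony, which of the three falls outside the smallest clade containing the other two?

Cyanax

Character polarity is set by the outgroup: the derived state is whichever differs from the outgroup's state, so for II the derived state is 'no', and for the remaining characters it is 'yes'.
I: derived state 'yes' in Cyanax, Dromensis, Ichnyx, and Steninus only — synapomorphy for {Cyanax, Dromensis, Ichnyx, Steninus}.
II: derived state 'no' in Ichnyx and Steninus only — synapomorphy for {Ichnyx, Steninus}.
III groups Dromensis and Platyella, which is incompatible with the clades supported by the remaining characters; treating it as convergent (homoplasy) costs fewer steps than any alternative tree.
IV: derived state 'yes' in Dromensis, Ichnyx, and Steninus only — synapomorphy for {Dromensis, Ichnyx, Steninus}.
Only Cyanax, Dromensis, Ichnyx, Platyella, and Steninus show the derived state 'yes' for V, supporting them as a clade.
Most parsimonious ingroup topology: ((((Dromensis,(Ichnyx,Steninus)),Cyanax),Platyella),Aelana).
Steninus and Ichnyx share a more recent common ancestor with each other than either does with Cyanax, so Cyanax is the least closely related of the three.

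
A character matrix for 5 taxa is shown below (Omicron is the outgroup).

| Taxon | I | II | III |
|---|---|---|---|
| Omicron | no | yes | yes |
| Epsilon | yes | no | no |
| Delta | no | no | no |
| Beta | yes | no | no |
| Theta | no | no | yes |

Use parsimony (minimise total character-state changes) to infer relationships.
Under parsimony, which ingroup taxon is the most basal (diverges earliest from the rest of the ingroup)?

Character polarity is set by the outgroup: the derived state is whichever differs from the outgroup's state, so for II, III the derived state is 'no', and for the remaining characters it is 'yes'.
Only Beta and Epsilon show the derived state 'yes' for I, supporting them as a clade.
All ingroup taxa share the derived state 'no' for II; it defines the ingroup but does not resolve relationships within it.
III: derived state 'no' in Beta, Delta, and Epsilon only — synapomorphy for {Beta, Delta, Epsilon}.
Most parsimonious ingroup topology: (((Epsilon,Beta),Delta),Theta).
Theta is sister to the clade containing all other ingroup taxa, so it is the earliest-diverging (most basal) ingroup lineage.

Theta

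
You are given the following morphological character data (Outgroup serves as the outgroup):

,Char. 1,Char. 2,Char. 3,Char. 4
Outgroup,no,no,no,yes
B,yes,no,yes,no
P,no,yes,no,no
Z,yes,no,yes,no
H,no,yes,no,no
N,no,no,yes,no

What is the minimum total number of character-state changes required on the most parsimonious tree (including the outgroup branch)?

Character polarity is set by the outgroup: the derived state is whichever differs from the outgroup's state, so for Char. 4 the derived state is 'no', and for the remaining characters it is 'yes'.
Char. 1 (derived state 'yes') is shared by B and Z — a synapomorphy uniting that clade.
Only H and P show the derived state 'yes' for Char. 2, supporting them as a clade.
Only B, N, and Z show the derived state 'yes' for Char. 3, supporting them as a clade.
All ingroup taxa share the derived state 'no' for Char. 4; it defines the ingroup but does not resolve relationships within it.
Most parsimonious ingroup topology: (((B,Z),N),(P,H)).
Changes per character on this tree: Char. 1: 1; Char. 2: 1; Char. 3: 1; Char. 4: 1.
Total = 4.

4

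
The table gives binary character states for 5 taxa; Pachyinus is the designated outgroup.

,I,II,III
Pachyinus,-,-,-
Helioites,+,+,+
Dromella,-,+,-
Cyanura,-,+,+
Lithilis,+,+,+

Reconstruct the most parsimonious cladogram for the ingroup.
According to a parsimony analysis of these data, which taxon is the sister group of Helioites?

Lithilis

The outgroup has state '-' for every character, so '+' is the derived state throughout.
I (derived state '+') is shared by Helioites and Lithilis — a synapomorphy uniting that clade.
II (derived state '+') is shared by all ingroup taxa — unites the whole ingroup.
III: derived state '+' in Cyanura, Helioites, and Lithilis only — synapomorphy for {Cyanura, Helioites, Lithilis}.
Most parsimonious ingroup topology: (((Helioites,Lithilis),Cyanura),Dromella).
Helioites and Lithilis form a cherry on this tree, so they are sister taxa.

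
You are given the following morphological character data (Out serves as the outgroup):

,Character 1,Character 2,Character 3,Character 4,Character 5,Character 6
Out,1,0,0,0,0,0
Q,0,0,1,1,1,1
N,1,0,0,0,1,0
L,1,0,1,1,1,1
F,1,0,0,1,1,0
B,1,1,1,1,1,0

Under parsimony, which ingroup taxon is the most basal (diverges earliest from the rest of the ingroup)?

N

Character polarity is set by the outgroup: the derived state is whichever differs from the outgroup's state, so for Character 1 the derived state is '0', and for the remaining characters it is '1'.
Character 1: derived state '0' in Q only — an autapomorphy, so it tells us nothing about relationships among taxa.
Character 2 (derived state '1') is unique to B (autapomorphy; uninformative for grouping).
Character 3 (derived state '1') is shared by B, L, and Q — a synapomorphy uniting that clade.
Character 4 (derived state '1') is shared by B, F, L, and Q — a synapomorphy uniting that clade.
All ingroup taxa share the derived state '1' for Character 5; it defines the ingroup but does not resolve relationships within it.
Character 6: derived state '1' in L and Q only — synapomorphy for {L, Q}.
Most parsimonious ingroup topology: ((((Q,L),B),F),N).
N is sister to the clade containing all other ingroup taxa, so it is the earliest-diverging (most basal) ingroup lineage.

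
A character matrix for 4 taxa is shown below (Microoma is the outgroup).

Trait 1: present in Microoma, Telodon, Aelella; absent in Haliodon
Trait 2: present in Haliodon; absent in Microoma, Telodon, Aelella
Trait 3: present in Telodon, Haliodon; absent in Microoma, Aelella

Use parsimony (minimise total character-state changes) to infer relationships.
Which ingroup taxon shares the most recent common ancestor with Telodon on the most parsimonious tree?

Haliodon

Character polarity is set by the outgroup: the derived state is whichever differs from the outgroup's state, so for Trait 1 the derived state is 'absent', and for the remaining characters it is 'present'.
Trait 1: derived state 'absent' in Haliodon only — an autapomorphy, so it tells us nothing about relationships among taxa.
Trait 2: derived state 'present' in Haliodon only — an autapomorphy, so it tells us nothing about relationships among taxa.
Trait 3 (derived state 'present') is shared by Haliodon and Telodon — a synapomorphy uniting that clade.
Most parsimonious ingroup topology: ((Telodon,Haliodon),Aelella).
Telodon and Haliodon form a cherry on this tree, so they are sister taxa.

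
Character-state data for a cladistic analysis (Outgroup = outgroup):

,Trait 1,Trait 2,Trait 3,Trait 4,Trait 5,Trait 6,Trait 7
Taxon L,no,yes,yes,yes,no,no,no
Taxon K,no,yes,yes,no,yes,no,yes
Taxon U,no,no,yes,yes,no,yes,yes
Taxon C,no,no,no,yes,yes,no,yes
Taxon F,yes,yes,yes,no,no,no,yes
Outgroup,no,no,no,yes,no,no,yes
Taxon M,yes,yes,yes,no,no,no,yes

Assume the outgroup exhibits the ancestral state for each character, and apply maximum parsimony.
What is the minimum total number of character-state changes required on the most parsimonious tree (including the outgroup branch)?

8

Character polarity is set by the outgroup: the derived state is whichever differs from the outgroup's state, so for Trait 4, Trait 7 the derived state is 'no', and for the remaining characters it is 'yes'.
Trait 1 (derived state 'yes') is shared by Taxon F and Taxon M — a synapomorphy uniting that clade.
Trait 2 (derived state 'yes') is shared by Taxon F, Taxon K, Taxon L, and Taxon M — a synapomorphy uniting that clade.
Trait 3: derived state 'yes' in Taxon F, Taxon K, Taxon L, Taxon M, and Taxon U only — synapomorphy for {Taxon F, Taxon K, Taxon L, Taxon M, Taxon U}.
Trait 4: derived state 'no' in Taxon F, Taxon K, and Taxon M only — synapomorphy for {Taxon F, Taxon K, Taxon M}.
Trait 5 groups Taxon C and Taxon K, which is incompatible with the clades supported by the remaining characters; treating it as convergent (homoplasy) costs fewer steps than any alternative tree.
Trait 6: derived state 'yes' in Taxon U only — an autapomorphy, so it tells us nothing about relationships among taxa.
Trait 7: derived state 'no' in Taxon L only — an autapomorphy, so it tells us nothing about relationships among taxa.
Most parsimonious ingroup topology: (((Taxon L,((Taxon F,Taxon M),Taxon K)),Taxon U),Taxon C).
Changes per character on this tree: Trait 1: 1; Trait 2: 1; Trait 3: 1; Trait 4: 1; Trait 5: 2; Trait 6: 1; Trait 7: 1.
Total = 8.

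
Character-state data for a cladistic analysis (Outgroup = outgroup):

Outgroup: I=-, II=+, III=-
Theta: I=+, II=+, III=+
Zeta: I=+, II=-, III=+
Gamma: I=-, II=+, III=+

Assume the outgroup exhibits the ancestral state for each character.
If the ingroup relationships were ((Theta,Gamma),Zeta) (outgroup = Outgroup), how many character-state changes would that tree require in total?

Map each character onto ((Theta,Gamma),Zeta) (rooted by Outgroup) and count the minimum state changes it requires (Fitch parsimony):
I: 2; II: 1; III: 1.
Total tree length = 4.

4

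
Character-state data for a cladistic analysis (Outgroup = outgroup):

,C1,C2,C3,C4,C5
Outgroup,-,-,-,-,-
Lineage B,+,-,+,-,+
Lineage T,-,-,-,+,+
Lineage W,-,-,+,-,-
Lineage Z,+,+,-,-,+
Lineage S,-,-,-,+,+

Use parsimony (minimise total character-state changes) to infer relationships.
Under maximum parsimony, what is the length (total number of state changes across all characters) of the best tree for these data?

6

The outgroup has state '-' for every character, so '+' is the derived state throughout.
C1 (derived state '+') is shared by Lineage B and Lineage Z — a synapomorphy uniting that clade.
C2: derived state '+' in Lineage Z only — an autapomorphy, so it tells us nothing about relationships among taxa.
C3 groups Lineage B and Lineage W, which is incompatible with the clades supported by the remaining characters; treating it as convergent (homoplasy) costs fewer steps than any alternative tree.
C4 (derived state '+') is shared by Lineage S and Lineage T — a synapomorphy uniting that clade.
Only Lineage B, Lineage S, Lineage T, and Lineage Z show the derived state '+' for C5, supporting them as a clade.
Most parsimonious ingroup topology: (((Lineage B,Lineage Z),(Lineage T,Lineage S)),Lineage W).
Changes per character on this tree: C1: 1; C2: 1; C3: 2; C4: 1; C5: 1.
Total = 6.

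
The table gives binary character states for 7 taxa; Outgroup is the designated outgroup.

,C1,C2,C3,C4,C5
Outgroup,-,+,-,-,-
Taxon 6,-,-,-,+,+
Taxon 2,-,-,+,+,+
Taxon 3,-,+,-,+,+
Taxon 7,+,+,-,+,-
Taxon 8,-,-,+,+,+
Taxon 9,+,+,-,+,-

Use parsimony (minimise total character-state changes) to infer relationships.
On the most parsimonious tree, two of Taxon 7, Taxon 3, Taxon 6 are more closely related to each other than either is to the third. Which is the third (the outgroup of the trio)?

Taxon 7

Character polarity is set by the outgroup: the derived state is whichever differs from the outgroup's state, so for C2 the derived state is '-', and for the remaining characters it is '+'.
Only Taxon 7 and Taxon 9 show the derived state '+' for C1, supporting them as a clade.
C2: derived state '-' in Taxon 2, Taxon 6, and Taxon 8 only — synapomorphy for {Taxon 2, Taxon 6, Taxon 8}.
Only Taxon 2 and Taxon 8 show the derived state '+' for C3, supporting them as a clade.
All ingroup taxa share the derived state '+' for C4; it defines the ingroup but does not resolve relationships within it.
Only Taxon 2, Taxon 3, Taxon 6, and Taxon 8 show the derived state '+' for C5, supporting them as a clade.
Most parsimonious ingroup topology: (((Taxon 6,(Taxon 2,Taxon 8)),Taxon 3),(Taxon 7,Taxon 9)).
Taxon 3 and Taxon 6 share a more recent common ancestor with each other than either does with Taxon 7, so Taxon 7 is the least closely related of the three.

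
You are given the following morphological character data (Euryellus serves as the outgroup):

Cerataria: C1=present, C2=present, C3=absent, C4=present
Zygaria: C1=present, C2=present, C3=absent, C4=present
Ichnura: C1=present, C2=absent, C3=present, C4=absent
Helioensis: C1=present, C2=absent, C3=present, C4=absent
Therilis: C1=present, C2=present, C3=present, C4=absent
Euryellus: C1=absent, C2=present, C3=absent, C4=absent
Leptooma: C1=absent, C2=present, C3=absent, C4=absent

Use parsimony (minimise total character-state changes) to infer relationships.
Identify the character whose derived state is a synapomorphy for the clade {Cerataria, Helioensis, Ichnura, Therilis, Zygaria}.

C1

Character polarity is set by the outgroup: the derived state is whichever differs from the outgroup's state, so for C2 the derived state is 'absent', and for the remaining characters it is 'present'.
C1 (derived state 'present') is shared by Cerataria, Helioensis, Ichnura, Therilis, and Zygaria — a synapomorphy uniting that clade.
Only Helioensis and Ichnura show the derived state 'absent' for C2, supporting them as a clade.
C3: derived state 'present' in Helioensis, Ichnura, and Therilis only — synapomorphy for {Helioensis, Ichnura, Therilis}.
C4 (derived state 'present') is shared by Cerataria and Zygaria — a synapomorphy uniting that clade.
Most parsimonious ingroup topology: ((((Helioensis,Ichnura),Therilis),(Cerataria,Zygaria)),Leptooma).
The clade {Cerataria, Helioensis, Ichnura, Therilis, Zygaria} is supported by C1: its derived state 'present' occurs in exactly those taxa and in no other taxon (including the outgroup).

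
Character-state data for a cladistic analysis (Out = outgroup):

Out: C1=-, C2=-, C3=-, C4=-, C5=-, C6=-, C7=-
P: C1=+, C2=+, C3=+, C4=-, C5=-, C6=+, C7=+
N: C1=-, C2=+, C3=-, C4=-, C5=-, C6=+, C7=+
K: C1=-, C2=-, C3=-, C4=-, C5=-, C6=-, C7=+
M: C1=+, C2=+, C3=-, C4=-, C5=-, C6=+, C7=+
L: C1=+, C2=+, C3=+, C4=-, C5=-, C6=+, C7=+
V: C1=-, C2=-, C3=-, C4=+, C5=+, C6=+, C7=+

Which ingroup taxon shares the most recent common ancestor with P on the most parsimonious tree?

L

The outgroup has state '-' for every character, so '+' is the derived state throughout.
C1 (derived state '+') is shared by L, M, and P — a synapomorphy uniting that clade.
C2: derived state '+' in L, M, N, and P only — synapomorphy for {L, M, N, P}.
C3 (derived state '+') is shared by L and P — a synapomorphy uniting that clade.
C4 (derived state '+') is unique to V (autapomorphy; uninformative for grouping).
C5 (derived state '+') is unique to V (autapomorphy; uninformative for grouping).
C6: derived state '+' in L, M, N, P, and V only — synapomorphy for {L, M, N, P, V}.
All ingroup taxa share the derived state '+' for C7; it defines the ingroup but does not resolve relationships within it.
Most parsimonious ingroup topology: (((((P,L),M),N),V),K).
P and L form a cherry on this tree, so they are sister taxa.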